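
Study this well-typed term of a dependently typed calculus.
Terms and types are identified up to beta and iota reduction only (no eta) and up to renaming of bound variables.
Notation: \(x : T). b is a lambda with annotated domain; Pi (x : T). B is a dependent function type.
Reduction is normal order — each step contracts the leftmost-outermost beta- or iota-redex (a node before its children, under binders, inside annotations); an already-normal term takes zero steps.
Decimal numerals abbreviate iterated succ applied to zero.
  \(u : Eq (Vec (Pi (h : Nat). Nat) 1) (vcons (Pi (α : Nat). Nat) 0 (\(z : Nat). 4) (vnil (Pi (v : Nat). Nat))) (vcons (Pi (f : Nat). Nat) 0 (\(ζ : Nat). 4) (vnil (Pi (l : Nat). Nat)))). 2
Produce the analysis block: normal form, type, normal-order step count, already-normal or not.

reduced normal form:
  \(u : Eq (Vec (Pi (h : Nat). Nat) 1) (vcons (Pi (α : Nat). Nat) 0 (\(z : Nat). 4) (vnil (Pi (v : Nat). Nat))) (vcons (Pi (f : Nat). Nat) 0 (\(ζ : Nat). 4) (vnil (Pi (l : Nat). Nat)))). 2
the term's type:
  Pi (u : Eq (Vec (Pi (h : Nat). Nat) 1) (vcons (Pi (α : Nat). Nat) 0 (\(z : Nat). 4) (vnil (Pi (v : Nat). Nat))) (vcons (Pi (f : Nat). Nat) 0 (\(ζ : Nat). 4) (vnil (Pi (l : Nat). Nat)))). Nat
normal-order step count: 0
term was already normal: yes


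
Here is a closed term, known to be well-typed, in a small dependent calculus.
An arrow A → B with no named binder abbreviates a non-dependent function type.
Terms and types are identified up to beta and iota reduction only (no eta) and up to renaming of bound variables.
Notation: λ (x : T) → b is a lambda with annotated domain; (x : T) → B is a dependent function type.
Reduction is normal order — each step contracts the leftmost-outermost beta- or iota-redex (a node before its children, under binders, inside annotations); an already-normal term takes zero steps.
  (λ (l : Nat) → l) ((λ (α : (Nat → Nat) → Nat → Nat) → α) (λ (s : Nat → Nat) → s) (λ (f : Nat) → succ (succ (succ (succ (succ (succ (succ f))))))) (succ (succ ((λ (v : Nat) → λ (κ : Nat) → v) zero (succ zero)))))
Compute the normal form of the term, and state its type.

resulting normal form:
  succ (succ (succ (succ (succ (succ (succ (succ (succ zero))))))))
the term's type:
  Nat


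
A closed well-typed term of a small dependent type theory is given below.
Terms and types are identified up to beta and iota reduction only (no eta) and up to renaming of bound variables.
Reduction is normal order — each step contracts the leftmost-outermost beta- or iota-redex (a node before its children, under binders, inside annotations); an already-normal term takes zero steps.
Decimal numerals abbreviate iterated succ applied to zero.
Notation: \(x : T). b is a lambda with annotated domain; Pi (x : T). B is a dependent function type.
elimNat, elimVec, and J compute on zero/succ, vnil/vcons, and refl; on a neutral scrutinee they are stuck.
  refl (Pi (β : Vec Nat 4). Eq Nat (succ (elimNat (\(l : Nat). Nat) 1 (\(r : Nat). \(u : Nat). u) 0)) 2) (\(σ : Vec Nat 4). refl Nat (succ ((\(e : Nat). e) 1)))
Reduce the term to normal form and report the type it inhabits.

reduced normal form:
  refl (Pi (β : Vec Nat 4). Eq Nat 2 2) (\(l : Vec Nat 4). refl Nat 2)
type:
  Eq (Pi (β : Vec Nat 4). Eq Nat 2 2) (\(l : Vec Nat 4). refl Nat 2) (\(r : Vec Nat 4). refl Nat 2)
observation: the term reaches its normal form after 2 normal-order steps.


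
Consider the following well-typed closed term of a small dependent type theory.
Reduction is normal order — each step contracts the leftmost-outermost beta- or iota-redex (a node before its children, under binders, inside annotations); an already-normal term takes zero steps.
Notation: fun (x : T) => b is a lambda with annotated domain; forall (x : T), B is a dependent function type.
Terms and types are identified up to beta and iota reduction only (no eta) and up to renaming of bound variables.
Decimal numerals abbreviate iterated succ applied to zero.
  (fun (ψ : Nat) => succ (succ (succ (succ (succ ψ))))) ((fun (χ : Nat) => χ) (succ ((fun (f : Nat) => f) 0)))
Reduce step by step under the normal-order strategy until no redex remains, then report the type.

normal-order reduction sequence:
  (fun (ψ : Nat) => succ (succ (succ (succ (succ ψ))))) ((fun (χ : Nat) => χ) (succ ((fun (f : Nat) => f) 0)))
  ~> succ (succ (succ (succ (succ ((fun (ψ : Nat) => ψ) (succ ((fun (χ : Nat) => χ) 0)))))))
  ~> succ (succ (succ (succ (succ (succ ((fun (ψ : Nat) => ψ) 0))))))
  ~> 6
type:
  Nat


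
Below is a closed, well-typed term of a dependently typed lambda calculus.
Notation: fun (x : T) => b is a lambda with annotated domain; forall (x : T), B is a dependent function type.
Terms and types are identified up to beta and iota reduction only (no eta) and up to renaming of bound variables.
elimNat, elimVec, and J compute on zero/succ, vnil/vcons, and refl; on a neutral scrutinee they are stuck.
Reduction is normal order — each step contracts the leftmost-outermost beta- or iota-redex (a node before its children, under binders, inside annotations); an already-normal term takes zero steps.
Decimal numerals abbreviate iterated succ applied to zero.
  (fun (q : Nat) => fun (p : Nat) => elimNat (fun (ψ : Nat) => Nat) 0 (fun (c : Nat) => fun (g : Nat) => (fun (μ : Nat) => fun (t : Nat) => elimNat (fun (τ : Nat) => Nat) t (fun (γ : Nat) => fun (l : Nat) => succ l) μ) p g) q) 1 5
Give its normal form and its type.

normal form:
  5
the term's type:
  Nat


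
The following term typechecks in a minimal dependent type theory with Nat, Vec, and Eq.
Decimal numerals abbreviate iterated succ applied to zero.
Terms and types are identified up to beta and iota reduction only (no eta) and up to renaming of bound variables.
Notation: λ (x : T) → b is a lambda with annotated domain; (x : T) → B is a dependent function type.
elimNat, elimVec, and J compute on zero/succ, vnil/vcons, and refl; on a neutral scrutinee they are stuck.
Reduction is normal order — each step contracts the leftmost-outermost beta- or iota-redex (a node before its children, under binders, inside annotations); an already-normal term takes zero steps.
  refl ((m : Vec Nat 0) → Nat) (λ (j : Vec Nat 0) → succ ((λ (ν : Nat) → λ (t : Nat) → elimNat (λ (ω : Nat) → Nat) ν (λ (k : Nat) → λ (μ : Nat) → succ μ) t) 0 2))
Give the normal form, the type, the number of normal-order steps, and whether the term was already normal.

reduced normal form:
  refl ((m : Vec Nat 0) → Nat) (λ (j : Vec Nat 0) → 3)
the term's type:
  Eq ((m : Vec Nat 0) → Nat) (λ (j : Vec Nat 0) → 3) (λ (ν : Vec Nat 0) → 3)
steps to reach normal form (normal order): 9
started in normal form: no
first contracted redex: a beta-redex


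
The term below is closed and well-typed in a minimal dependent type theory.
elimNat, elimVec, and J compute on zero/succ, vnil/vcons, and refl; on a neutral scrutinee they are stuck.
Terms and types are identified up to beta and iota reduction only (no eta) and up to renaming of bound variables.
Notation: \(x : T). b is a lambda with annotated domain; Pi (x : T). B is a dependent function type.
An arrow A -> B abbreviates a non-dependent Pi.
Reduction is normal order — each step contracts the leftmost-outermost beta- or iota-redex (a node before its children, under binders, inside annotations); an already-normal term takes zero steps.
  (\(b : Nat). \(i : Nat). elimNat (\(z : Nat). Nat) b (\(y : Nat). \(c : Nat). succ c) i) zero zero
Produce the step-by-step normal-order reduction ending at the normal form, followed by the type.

reduction (normal order):
  (\(b : Nat). \(i : Nat). elimNat (\(z : Nat). Nat) b (\(y : Nat). \(c : Nat). succ c) i) zero zero
  ~> (\(b : Nat). elimNat (\(i : Nat). Nat) zero (\(z : Nat). \(y : Nat). succ y) b) zero
  ~> elimNat (\(b : Nat). Nat) zero (\(i : Nat). \(z : Nat). succ z) zero
  ~> zero
the term's type:
  Nat


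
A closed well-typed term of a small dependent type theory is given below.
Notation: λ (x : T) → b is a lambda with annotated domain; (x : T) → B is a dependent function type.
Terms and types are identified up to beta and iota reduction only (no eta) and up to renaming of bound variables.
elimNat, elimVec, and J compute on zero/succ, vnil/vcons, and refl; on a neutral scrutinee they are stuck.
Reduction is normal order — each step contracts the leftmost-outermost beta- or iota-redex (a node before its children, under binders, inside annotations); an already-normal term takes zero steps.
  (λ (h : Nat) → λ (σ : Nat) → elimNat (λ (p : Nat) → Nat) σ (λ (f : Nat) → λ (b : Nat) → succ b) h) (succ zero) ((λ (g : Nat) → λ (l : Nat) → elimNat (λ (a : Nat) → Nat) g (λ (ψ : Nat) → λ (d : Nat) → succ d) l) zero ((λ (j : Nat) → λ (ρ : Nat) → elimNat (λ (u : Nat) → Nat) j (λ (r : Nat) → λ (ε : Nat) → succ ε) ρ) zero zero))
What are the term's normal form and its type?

normal form:
  succ zero
the term's type:
  Nat


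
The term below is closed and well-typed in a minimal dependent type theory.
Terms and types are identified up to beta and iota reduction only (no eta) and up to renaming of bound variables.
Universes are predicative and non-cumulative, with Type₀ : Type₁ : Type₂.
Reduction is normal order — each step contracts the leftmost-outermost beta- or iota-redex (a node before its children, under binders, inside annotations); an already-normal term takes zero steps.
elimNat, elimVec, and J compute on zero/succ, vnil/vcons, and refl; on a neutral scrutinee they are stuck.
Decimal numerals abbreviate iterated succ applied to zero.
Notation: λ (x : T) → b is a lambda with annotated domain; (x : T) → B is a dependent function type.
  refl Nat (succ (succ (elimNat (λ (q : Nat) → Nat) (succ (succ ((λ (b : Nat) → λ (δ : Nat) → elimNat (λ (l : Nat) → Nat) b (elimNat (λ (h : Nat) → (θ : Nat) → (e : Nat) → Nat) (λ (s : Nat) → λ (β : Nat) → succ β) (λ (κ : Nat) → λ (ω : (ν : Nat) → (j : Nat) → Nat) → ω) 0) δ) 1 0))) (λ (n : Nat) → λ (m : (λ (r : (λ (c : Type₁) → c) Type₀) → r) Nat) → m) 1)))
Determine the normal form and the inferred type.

reduced normal form:
  refl Nat 5
inferred type:
  Eq Nat 5 5


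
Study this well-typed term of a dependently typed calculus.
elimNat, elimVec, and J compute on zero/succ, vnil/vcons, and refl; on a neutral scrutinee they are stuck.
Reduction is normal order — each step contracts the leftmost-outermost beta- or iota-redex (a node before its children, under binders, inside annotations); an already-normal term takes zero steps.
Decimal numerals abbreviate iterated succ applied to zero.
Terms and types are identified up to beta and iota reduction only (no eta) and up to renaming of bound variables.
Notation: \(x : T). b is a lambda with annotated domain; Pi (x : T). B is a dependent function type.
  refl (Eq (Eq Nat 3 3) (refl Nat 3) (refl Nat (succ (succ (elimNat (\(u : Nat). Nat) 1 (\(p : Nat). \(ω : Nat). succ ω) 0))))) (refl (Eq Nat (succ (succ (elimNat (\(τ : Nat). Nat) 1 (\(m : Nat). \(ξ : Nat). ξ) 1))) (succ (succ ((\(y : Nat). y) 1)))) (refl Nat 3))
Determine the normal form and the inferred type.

reduced normal form:
  refl (Eq (Eq Nat 3 3) (refl Nat 3) (refl Nat 3)) (refl (Eq Nat 3 3) (refl Nat 3))
inferred type:
  Eq (Eq (Eq Nat 3 3) (refl Nat 3) (refl Nat 3)) (refl (Eq Nat 3 3) (refl Nat 3)) (refl (Eq Nat 3 3) (refl Nat 3))


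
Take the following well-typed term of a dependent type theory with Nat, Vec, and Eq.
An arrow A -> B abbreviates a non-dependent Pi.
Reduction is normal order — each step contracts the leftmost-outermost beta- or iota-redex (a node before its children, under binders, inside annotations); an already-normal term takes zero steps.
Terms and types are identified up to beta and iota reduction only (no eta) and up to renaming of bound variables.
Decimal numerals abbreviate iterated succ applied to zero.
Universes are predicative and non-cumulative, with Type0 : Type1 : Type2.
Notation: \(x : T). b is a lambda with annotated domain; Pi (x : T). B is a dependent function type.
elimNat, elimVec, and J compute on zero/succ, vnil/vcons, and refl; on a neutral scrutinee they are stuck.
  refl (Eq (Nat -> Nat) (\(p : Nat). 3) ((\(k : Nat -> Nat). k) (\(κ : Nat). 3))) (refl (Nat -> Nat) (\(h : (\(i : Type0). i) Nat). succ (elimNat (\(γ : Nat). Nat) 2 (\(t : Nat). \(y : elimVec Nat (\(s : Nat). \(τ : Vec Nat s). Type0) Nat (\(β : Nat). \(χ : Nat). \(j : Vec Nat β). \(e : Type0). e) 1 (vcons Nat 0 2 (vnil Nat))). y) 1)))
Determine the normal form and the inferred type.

reduced normal form:
  refl (Eq (Nat -> Nat) (\(p : Nat). 3) (\(k : Nat). 3)) (refl (Nat -> Nat) (\(κ : Nat). 3))
type:
  Eq (Eq (Nat -> Nat) (\(p : Nat). 3) (\(k : Nat). 3)) (refl (Nat -> Nat) (\(κ : Nat). 3)) (refl (Nat -> Nat) (\(h : Nat). 3))
observation: normalization takes exactly 6 steps under the normal-order strategy.


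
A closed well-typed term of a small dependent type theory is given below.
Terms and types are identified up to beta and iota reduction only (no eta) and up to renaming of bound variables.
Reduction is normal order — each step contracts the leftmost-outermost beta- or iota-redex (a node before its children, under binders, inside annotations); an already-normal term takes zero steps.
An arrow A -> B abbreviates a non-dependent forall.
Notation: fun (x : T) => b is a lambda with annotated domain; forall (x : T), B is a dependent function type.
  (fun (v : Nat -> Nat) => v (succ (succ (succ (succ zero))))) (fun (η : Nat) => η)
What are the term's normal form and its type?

resulting normal form:
  succ (succ (succ (succ zero)))
type:
  Nat
observation: the first redex contracted is a beta-redex; the normal form is reached in 2 normal-order steps.


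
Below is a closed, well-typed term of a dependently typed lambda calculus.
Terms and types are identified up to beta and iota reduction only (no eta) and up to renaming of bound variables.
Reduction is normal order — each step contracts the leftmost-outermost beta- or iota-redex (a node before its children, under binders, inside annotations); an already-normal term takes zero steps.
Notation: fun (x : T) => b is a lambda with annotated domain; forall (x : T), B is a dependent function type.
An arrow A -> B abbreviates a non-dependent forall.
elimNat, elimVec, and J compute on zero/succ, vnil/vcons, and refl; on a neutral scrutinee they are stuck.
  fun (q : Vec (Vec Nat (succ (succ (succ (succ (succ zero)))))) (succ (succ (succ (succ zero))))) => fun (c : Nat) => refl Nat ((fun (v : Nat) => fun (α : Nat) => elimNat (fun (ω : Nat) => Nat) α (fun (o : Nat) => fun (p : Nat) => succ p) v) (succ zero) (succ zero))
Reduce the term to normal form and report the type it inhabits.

normal form:
  fun (q : Vec (Vec Nat (succ (succ (succ (succ (succ zero)))))) (succ (succ (succ (succ zero))))) => fun (c : Nat) => refl Nat (succ (succ zero))
type:
  Vec (Vec Nat (succ (succ (succ (succ (succ zero)))))) (succ (succ (succ (succ zero)))) -> Nat -> Eq Nat (succ (succ zero)) (succ (succ zero))
observation: contracting a beta-redex first, the term normalizes in 6 steps.


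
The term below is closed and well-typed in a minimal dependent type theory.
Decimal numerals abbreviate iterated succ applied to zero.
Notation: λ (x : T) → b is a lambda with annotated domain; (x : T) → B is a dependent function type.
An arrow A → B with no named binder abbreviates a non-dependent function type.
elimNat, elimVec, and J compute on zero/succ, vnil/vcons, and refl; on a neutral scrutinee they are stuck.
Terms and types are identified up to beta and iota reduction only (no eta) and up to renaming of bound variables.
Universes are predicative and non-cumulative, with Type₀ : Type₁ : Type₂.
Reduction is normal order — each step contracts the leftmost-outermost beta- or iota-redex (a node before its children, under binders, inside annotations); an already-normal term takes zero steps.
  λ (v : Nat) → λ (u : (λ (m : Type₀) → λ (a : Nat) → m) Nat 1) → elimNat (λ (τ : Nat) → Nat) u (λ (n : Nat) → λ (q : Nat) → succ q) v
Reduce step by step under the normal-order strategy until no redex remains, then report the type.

reduction (normal order):
  λ (v : Nat) → λ (u : (λ (m : Type₀) → λ (a : Nat) → m) Nat 1) → elimNat (λ (τ : Nat) → Nat) u (λ (n : Nat) → λ (q : Nat) → succ q) v
  ~> λ (v : Nat) → λ (u : (λ (m : Nat) → Nat) 1) → elimNat (λ (a : Nat) → Nat) u (λ (τ : Nat) → λ (n : Nat) → succ n) v
  ~> λ (v : Nat) → λ (u : Nat) → elimNat (λ (m : Nat) → Nat) u (λ (a : Nat) → λ (τ : Nat) → succ τ) v
type:
  Nat → Nat → Nat


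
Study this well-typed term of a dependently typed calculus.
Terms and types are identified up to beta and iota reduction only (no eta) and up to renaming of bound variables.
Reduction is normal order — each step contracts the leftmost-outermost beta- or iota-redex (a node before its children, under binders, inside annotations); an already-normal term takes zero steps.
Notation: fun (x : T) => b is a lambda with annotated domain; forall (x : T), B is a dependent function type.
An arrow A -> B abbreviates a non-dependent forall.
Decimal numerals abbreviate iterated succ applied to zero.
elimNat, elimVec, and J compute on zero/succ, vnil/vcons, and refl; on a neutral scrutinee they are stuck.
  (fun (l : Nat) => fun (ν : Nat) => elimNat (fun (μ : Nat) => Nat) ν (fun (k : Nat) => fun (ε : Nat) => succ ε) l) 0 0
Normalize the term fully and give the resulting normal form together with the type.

resulting normal form:
  0
the term's type:
  Nat
observation: reduction starts at a beta-redex, and 3 normal-order steps reach the normal form.


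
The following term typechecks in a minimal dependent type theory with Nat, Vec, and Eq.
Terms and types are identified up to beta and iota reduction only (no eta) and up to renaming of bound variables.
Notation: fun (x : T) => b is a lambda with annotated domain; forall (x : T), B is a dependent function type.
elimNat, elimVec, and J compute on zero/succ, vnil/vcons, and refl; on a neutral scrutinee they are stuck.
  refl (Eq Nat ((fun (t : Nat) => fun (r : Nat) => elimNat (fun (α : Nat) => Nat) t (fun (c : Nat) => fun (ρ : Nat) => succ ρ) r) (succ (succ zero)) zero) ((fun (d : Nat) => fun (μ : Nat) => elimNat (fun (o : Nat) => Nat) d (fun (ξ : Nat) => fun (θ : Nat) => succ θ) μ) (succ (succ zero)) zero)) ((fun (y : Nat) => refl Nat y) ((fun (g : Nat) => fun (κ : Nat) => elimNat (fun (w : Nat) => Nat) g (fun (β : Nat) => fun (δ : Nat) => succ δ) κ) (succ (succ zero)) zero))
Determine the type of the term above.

inferred type:
  Eq (Eq Nat (succ (succ zero)) (succ (succ zero))) (refl Nat (succ (succ zero))) (refl Nat (succ (succ zero)))


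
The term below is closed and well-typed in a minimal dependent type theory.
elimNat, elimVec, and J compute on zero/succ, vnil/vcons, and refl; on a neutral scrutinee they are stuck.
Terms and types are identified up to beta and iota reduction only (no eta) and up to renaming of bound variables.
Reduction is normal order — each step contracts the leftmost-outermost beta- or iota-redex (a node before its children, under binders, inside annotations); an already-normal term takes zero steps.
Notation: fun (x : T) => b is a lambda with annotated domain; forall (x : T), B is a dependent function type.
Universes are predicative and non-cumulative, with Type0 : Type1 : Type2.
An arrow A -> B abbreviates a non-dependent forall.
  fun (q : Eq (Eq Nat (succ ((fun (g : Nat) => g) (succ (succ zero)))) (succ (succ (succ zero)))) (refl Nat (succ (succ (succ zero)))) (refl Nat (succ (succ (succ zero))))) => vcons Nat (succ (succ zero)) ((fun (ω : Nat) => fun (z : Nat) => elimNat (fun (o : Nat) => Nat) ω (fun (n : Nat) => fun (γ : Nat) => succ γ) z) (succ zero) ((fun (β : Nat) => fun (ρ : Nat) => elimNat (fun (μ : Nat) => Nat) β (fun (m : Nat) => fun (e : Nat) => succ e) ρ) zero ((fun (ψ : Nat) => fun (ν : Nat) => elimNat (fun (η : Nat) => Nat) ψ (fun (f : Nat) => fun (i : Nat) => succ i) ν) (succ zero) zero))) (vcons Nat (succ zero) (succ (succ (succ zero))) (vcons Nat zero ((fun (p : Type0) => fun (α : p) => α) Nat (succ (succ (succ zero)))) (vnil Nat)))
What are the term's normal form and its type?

resulting normal form:
  fun (q : Eq (Eq Nat (succ (succ (succ zero))) (succ (succ (succ zero)))) (refl Nat (succ (succ (succ zero)))) (refl Nat (succ (succ (succ zero))))) => vcons Nat (succ (succ zero)) (succ (succ zero)) (vcons Nat (succ zero) (succ (succ (succ zero))) (vcons Nat zero (succ (succ (succ zero))) (vnil Nat)))
the term's type:
  Eq (Eq Nat (succ (succ (succ zero))) (succ (succ (succ zero)))) (refl Nat (succ (succ (succ zero)))) (refl Nat (succ (succ (succ zero)))) -> Vec Nat (succ (succ (succ zero)))
observation: normalization takes exactly 18 steps under the normal-order strategy.


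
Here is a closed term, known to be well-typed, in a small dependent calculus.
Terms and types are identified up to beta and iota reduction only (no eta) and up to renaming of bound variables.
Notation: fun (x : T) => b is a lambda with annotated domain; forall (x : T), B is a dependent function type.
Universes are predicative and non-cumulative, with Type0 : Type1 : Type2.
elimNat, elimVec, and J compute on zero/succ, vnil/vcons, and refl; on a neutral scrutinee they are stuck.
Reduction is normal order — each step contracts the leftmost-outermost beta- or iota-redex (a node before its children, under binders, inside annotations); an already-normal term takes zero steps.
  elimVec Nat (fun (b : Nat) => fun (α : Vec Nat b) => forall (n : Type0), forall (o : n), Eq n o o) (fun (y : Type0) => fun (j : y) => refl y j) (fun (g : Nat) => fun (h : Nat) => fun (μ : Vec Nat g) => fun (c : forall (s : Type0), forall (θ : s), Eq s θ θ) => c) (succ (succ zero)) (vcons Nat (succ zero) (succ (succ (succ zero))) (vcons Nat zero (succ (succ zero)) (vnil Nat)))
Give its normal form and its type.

reduced normal form:
  fun (b : Type0) => fun (α : b) => refl b α
inferred type:
  forall (b : Type0), forall (α : b), Eq b α α
observation: 11 normal-order steps normalize the term, beginning with an elimVec iota-redex.


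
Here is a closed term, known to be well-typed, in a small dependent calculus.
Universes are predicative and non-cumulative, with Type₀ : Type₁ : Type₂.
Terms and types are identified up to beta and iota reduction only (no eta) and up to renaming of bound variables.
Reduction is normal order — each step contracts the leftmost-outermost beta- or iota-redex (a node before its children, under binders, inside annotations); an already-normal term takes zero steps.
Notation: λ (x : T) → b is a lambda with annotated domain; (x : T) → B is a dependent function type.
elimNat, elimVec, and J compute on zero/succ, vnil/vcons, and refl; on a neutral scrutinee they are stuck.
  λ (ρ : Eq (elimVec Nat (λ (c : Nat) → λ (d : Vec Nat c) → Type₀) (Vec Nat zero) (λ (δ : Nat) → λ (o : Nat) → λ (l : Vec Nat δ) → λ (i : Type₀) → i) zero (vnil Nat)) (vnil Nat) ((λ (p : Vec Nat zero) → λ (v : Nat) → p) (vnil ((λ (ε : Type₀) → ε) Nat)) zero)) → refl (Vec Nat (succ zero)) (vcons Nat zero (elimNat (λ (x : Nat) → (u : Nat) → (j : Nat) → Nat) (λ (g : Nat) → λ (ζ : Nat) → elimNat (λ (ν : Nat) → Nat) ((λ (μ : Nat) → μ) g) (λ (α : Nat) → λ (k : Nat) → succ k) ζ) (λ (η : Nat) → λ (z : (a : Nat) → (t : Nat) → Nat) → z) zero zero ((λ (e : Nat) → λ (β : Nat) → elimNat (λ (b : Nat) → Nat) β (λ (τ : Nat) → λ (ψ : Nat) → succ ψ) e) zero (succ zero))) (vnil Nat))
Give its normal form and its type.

resulting normal form:
  λ (ρ : Eq (Vec Nat zero) (vnil Nat) (vnil Nat)) → refl (Vec Nat (succ zero)) (vcons Nat zero (succ zero) (vnil Nat))
type:
  (ρ : Eq (Vec Nat zero) (vnil Nat) (vnil Nat)) → Eq (Vec Nat (succ zero)) (vcons Nat zero (succ zero) (vnil Nat)) (vcons Nat zero (succ zero) (vnil Nat))
observation: the term reaches its normal form after 15 normal-order steps.


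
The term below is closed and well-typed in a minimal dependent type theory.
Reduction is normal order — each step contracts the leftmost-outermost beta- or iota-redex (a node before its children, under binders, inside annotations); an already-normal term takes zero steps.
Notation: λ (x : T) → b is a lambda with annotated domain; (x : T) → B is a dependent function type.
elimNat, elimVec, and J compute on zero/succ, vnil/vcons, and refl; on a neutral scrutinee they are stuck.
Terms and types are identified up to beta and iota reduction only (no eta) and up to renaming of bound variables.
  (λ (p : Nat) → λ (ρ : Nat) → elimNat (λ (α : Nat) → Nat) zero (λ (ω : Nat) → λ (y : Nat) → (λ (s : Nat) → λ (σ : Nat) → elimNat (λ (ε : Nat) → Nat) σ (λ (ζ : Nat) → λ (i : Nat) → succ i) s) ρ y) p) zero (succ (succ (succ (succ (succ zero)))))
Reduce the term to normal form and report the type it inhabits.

resulting normal form:
  zero
type:
  Nat
observation: 3 normal-order steps normalize the term, beginning with a beta-redex.


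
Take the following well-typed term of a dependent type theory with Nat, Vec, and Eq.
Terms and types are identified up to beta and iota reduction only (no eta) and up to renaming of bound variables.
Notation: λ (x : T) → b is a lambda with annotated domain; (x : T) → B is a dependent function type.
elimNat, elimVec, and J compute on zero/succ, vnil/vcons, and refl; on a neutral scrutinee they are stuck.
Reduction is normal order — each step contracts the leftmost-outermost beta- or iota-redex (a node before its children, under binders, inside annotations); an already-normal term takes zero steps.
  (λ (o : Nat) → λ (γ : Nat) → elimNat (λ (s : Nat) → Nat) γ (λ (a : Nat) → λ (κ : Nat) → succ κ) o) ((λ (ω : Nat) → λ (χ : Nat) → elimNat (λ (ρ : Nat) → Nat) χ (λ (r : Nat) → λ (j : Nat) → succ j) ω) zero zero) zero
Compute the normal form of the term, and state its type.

normal form:
  zero
inferred type:
  Nat
observation: the leftmost-outermost redex is a beta-redex, and normalization takes 6 steps.


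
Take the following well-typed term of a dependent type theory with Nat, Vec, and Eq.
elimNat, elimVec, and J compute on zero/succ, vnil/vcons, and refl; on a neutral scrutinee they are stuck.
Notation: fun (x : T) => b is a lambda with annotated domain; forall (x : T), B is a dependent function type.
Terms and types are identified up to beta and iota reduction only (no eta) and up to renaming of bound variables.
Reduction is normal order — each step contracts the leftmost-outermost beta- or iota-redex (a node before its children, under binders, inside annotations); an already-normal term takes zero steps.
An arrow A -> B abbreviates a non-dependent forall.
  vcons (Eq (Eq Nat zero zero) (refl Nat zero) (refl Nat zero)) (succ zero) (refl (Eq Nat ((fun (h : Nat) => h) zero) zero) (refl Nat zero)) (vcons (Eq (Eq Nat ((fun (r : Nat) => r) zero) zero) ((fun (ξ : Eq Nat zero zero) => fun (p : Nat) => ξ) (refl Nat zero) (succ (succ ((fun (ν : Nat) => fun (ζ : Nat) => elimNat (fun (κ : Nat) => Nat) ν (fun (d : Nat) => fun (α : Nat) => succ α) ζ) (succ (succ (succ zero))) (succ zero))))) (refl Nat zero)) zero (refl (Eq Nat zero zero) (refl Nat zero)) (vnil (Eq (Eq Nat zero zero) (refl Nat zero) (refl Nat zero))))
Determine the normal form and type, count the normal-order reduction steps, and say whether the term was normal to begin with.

resulting normal form:
  vcons (Eq (Eq Nat zero zero) (refl Nat zero) (refl Nat zero)) (succ zero) (refl (Eq Nat zero zero) (refl Nat zero)) (vcons (Eq (Eq Nat zero zero) (refl Nat zero) (refl Nat zero)) zero (refl (Eq Nat zero zero) (refl Nat zero)) (vnil (Eq (Eq Nat zero zero) (refl Nat zero) (refl Nat zero))))
type:
  Vec (Eq (Eq Nat zero zero) (refl Nat zero) (refl Nat zero)) (succ (succ zero))
normal-order step count: 4
already normal: no
first contracted redex: a beta-redex


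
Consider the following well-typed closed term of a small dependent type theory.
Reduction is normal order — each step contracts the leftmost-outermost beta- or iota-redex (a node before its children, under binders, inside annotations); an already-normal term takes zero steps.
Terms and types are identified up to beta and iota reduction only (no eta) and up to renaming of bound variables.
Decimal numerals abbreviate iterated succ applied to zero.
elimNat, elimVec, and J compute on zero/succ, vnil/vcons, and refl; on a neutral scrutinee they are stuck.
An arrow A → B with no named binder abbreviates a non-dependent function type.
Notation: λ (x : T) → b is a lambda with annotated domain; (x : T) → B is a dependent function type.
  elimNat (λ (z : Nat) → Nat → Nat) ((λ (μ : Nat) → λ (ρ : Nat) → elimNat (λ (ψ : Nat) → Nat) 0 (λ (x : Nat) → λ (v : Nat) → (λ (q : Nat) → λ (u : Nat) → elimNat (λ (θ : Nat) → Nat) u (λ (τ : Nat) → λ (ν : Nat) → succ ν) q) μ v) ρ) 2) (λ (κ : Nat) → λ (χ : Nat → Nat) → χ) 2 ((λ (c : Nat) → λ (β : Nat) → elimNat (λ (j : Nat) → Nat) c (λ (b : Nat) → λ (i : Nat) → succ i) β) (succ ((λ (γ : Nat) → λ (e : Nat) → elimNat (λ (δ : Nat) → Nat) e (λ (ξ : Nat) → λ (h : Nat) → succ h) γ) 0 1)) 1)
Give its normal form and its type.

reduced normal form:
  6
type:
  Nat
observation: the leftmost-outermost redex is an elimNat iota-redex, and normalization takes 37 steps.


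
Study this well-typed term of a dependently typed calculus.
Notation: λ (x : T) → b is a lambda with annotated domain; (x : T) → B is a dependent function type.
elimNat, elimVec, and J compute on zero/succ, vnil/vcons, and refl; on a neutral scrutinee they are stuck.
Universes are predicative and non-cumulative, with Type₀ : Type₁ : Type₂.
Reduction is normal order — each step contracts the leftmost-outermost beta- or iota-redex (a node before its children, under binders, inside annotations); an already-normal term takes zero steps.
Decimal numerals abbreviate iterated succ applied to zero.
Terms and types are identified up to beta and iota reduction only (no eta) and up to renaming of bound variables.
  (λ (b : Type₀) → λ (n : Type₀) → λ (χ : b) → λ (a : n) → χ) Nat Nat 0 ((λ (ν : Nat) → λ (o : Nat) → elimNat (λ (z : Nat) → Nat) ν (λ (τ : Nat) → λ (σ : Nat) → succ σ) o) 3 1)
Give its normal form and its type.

resulting normal form:
  0
inferred type:
  Nat


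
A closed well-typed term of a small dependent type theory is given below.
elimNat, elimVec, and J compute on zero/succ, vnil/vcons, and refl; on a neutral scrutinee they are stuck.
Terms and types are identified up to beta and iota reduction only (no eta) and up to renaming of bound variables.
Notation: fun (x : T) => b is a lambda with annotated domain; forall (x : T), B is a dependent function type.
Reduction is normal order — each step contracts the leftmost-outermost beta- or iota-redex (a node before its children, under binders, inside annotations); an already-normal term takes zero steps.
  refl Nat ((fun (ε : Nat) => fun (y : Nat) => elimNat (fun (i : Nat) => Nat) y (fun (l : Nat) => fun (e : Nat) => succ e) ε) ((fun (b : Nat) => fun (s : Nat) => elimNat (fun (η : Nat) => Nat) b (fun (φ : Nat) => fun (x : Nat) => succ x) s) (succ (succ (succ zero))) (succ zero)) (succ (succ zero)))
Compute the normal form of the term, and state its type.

reduced normal form:
  refl Nat (succ (succ (succ (succ (succ (succ zero))))))
the term's type:
  Eq Nat (succ (succ (succ (succ (succ (succ zero)))))) (succ (succ (succ (succ (succ (succ zero))))))
observation: the leftmost-outermost redex is a beta-redex, and normalization takes 21 steps.


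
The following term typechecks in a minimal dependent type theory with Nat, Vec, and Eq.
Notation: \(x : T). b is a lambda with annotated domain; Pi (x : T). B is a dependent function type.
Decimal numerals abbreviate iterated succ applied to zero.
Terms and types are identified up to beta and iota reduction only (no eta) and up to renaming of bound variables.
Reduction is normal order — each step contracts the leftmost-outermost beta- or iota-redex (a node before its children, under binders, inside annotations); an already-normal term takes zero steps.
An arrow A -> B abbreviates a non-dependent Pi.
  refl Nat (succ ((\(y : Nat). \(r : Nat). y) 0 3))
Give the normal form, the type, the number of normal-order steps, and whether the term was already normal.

normal form:
  refl Nat 1
the term's type:
  Eq Nat 1 1
normal-order step count: 2
term was already normal: no
first redex: a beta-redex


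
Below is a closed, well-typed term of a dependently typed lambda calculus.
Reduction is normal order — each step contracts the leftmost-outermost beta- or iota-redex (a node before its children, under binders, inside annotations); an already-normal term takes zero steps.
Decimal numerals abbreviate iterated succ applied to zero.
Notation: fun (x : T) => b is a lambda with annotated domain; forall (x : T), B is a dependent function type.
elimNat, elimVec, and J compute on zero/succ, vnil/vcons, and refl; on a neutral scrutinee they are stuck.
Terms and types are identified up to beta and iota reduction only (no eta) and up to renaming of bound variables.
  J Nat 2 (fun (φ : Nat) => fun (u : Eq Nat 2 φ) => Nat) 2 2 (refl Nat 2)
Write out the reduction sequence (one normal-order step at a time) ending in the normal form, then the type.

normal-order reduction:
  J Nat 2 (fun (φ : Nat) => fun (u : Eq Nat 2 φ) => Nat) 2 2 (refl Nat 2)
  ~> 2
the term's type:
  Nat


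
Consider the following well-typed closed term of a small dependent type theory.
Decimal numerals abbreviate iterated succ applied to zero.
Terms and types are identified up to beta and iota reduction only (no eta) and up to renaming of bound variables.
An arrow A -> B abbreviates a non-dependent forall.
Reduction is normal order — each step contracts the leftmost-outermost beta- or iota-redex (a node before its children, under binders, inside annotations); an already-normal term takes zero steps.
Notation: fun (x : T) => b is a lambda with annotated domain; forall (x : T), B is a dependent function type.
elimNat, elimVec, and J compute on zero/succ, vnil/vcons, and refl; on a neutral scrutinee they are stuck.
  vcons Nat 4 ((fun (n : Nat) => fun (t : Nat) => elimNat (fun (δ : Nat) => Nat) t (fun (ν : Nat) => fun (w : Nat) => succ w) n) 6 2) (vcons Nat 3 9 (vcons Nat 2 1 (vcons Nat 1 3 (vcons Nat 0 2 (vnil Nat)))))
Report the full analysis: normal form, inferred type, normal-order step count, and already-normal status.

reduced normal form:
  vcons Nat 4 8 (vcons Nat 3 9 (vcons Nat 2 1 (vcons Nat 1 3 (vcons Nat 0 2 (vnil Nat)))))
type:
  Vec Nat 5
steps to reach normal form (normal order): 21
term was already normal: no
first redex: a beta-redex


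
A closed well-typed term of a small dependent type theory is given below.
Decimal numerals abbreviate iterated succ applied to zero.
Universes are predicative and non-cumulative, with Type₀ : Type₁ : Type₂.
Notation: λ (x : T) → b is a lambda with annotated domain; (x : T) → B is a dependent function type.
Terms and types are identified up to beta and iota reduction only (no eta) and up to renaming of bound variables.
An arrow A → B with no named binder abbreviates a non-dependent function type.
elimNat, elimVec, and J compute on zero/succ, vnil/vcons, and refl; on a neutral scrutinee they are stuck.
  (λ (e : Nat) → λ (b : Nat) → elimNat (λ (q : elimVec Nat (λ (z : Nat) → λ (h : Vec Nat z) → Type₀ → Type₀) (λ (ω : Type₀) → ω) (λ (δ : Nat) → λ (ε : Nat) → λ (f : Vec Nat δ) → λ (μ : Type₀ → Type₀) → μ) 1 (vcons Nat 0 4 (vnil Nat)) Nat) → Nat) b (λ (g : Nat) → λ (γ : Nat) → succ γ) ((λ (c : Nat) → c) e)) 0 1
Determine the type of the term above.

inferred type:
  Nat


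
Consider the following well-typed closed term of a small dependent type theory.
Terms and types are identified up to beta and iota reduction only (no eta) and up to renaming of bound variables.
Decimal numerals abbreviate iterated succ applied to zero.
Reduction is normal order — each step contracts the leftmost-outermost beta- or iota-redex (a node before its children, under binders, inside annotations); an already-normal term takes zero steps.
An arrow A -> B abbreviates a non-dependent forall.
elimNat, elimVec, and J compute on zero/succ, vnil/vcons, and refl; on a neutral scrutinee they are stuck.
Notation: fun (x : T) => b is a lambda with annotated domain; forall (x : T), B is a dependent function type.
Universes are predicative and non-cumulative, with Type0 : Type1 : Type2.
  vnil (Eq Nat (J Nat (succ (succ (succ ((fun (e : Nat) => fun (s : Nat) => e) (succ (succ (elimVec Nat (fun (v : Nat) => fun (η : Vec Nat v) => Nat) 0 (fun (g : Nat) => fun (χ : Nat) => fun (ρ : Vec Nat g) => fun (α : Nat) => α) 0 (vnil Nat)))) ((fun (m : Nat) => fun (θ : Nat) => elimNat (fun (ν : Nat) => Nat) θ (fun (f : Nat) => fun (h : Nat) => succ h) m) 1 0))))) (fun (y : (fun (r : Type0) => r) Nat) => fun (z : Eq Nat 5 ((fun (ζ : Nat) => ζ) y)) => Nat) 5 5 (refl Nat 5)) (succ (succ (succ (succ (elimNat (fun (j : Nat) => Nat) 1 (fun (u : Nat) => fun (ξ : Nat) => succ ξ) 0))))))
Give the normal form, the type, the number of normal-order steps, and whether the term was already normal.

resulting normal form:
  vnil (Eq Nat 5 5)
inferred type:
  Vec (Eq Nat 5 5) 0
reduction steps (normal order): 2
started in normal form: no
first redex: a J iota-redex


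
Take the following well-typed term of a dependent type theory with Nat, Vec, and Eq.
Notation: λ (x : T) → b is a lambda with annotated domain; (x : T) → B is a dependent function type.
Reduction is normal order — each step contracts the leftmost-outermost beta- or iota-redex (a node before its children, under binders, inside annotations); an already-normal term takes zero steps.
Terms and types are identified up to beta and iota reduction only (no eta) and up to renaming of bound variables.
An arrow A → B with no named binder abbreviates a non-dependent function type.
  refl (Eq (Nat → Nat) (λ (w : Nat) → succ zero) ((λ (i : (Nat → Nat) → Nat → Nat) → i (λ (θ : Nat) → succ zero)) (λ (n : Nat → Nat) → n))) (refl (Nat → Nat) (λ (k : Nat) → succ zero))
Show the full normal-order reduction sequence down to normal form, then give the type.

reduction (normal order):
  refl (Eq (Nat → Nat) (λ (w : Nat) → succ zero) ((λ (i : (Nat → Nat) → Nat → Nat) → i (λ (θ : Nat) → succ zero)) (λ (n : Nat → Nat) → n))) (refl (Nat → Nat) (λ (k : Nat) → succ zero))
  ~> refl (Eq (Nat → Nat) (λ (w : Nat) → succ zero) ((λ (i : Nat → Nat) → i) (λ (θ : Nat) → succ zero))) (refl (Nat → Nat) (λ (n : Nat) → succ zero))
  ~> refl (Eq (Nat → Nat) (λ (w : Nat) → succ zero) (λ (i : Nat) → succ zero)) (refl (Nat → Nat) (λ (θ : Nat) → succ zero))
inferred type:
  Eq (Eq (Nat → Nat) (λ (w : Nat) → succ zero) (λ (i : Nat) → succ zero)) (refl (Nat → Nat) (λ (θ : Nat) → succ zero)) (refl (Nat → Nat) (λ (n : Nat) → succ zero))


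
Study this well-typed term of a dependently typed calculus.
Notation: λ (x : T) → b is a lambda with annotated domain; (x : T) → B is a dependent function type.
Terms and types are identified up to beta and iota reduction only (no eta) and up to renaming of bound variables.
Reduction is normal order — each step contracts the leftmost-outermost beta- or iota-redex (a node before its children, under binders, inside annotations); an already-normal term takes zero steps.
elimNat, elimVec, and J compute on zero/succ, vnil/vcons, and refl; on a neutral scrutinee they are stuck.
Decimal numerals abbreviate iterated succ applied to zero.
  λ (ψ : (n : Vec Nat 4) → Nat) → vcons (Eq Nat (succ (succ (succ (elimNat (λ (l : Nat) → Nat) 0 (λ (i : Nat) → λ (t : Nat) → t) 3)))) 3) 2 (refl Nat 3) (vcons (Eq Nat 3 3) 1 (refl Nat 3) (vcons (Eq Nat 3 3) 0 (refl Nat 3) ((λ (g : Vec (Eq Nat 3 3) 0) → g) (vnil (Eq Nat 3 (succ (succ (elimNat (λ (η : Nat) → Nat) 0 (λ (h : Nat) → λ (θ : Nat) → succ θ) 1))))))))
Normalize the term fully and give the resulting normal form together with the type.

reduced normal form:
  λ (ψ : (n : Vec Nat 4) → Nat) → vcons (Eq Nat 3 3) 2 (refl Nat 3) (vcons (Eq Nat 3 3) 1 (refl Nat 3) (vcons (Eq Nat 3 3) 0 (refl Nat 3) (vnil (Eq Nat 3 3))))
inferred type:
  (ψ : (n : Vec Nat 4) → Nat) → Vec (Eq Nat 3 3) 3
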